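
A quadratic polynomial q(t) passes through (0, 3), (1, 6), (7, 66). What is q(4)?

Using the Lagrange interpolation formula with nodes 0, 1, 7:
  L_0(t) = (t - 1)(t - 7) / 7
  L_1(t) = t(t - 7) / -6
  L_2(t) = t(t - 1) / 42
Then q(t) = 3·L_0(t) + 6·L_1(t) + 66·L_2(t).
Expanding and collecting terms gives q(t) = t^2 + 2t + 3.
Evaluating at t = 4: q(4) = 27.

27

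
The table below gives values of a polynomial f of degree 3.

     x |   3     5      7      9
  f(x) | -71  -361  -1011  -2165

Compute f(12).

-5156

Using the Lagrange interpolation formula with nodes 3, 5, 7, 9:
  L_0(x) = (x - 5)(x - 7)(x - 9) / -48
  L_1(x) = (x - 3)(x - 7)(x - 9) / 16
  L_2(x) = (x - 3)(x - 5)(x - 9) / -16
  L_3(x) = (x - 3)(x - 5)(x - 7) / 48
Then f(x) = -71·L_0(x) - 361·L_1(x) - 1011·L_2(x) - 2165·L_3(x).
Expanding and collecting terms gives f(x) = -3x^3 + 2x + 4.
Evaluating at x = 12: f(12) = -5156.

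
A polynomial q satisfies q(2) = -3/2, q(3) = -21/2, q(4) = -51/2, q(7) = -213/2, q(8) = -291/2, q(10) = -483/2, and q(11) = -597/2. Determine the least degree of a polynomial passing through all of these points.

2

Divided differences on the nodes 2, 3, 4, 7, 8, 10, 11:
  order 0: -3/2  -21/2  -51/2  -213/2  -291/2  -483/2  -597/2
  order 1: -9  -15  -27  -39  -48  -57
  order 2: -3  -3  -3  -3  -3
  order 3: 0  0  0  0
  order 4: 0  0  0
  order 5: 0  0
  order 6: 0
The order-2 divided differences are all -3 (nonzero) and every higher order vanishes, so the data lies on a polynomial of degree exactly 2.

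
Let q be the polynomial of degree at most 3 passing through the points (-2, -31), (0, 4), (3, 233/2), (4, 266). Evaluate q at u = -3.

Write q(u) = au^3 + bu^2 + cu + d. Substituting each data point gives a linear system:
  -8a + 4b - 2c + d = -31
  d = 4
  27a + 9b + 3c + d = 233/2
  64a + 16b + 4c + d = 266
Solving the system yields a = 4, b = 0, c = 3/2, d = 4.
So q(u) = 4u^3 + (3/2)u + 4.
Then q(-3) = -217/2.

-217/2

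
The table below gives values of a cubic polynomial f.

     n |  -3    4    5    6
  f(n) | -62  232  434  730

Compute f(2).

38

Write f(n) = an^3 + bn^2 + cn + d. Substituting each data point gives a linear system:
  -27a + 9b - 3c + d = -62
  64a + 16b + 4c + d = 232
  125a + 25b + 5c + d = 434
  216a + 36b + 6c + d = 730
Solving the system yields a = 3, b = 2, c = 1, d = 4.
So f(n) = 3n^3 + 2n^2 + n + 4.
Then f(2) = 38.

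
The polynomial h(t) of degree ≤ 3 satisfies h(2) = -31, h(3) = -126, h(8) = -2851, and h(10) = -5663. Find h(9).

Using the Lagrange interpolation formula with nodes 2, 3, 8, 10:
  L_0(t) = (t - 3)(t - 8)(t - 10) / -48
  L_1(t) = (t - 2)(t - 8)(t - 10) / 35
  L_2(t) = (t - 2)(t - 3)(t - 10) / -60
  L_3(t) = (t - 2)(t - 3)(t - 8) / 112
Then h(t) = -31·L_0(t) - 126·L_1(t) - 2851·L_2(t) - 5663·L_3(t).
Expanding and collecting terms gives h(t) = -6t^3 + 3t^2 + 4t - 3.
Evaluating at t = 9: h(9) = -4098.

-4098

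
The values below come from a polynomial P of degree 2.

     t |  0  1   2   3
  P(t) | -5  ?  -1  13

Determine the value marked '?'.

-7

The 3 known points determine the degree-2 polynomial uniquely.
Write P(t) = at^2 + bt + c. Substituting each data point gives a linear system:
  c = -5
  4a + 2b + c = -1
  9a + 3b + c = 13
Solving the system yields a = 4, b = -6, c = -5.
So P(t) = 4t² - 6t - 5.
Then P(1) = -7.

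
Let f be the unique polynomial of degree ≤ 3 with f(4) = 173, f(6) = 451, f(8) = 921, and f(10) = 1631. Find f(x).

Write f(x) = ax^3 + bx^2 + cx + d. Substituting each data point gives a linear system:
  64a + 16b + 4c + d = 173
  216a + 36b + 6c + d = 451
  512a + 64b + 8c + d = 921
  1000a + 100b + 10c + d = 1631
Solving the system yields a = 1, b = 6, c = 3, d = 1.
So f(x) = x^3 + 6x^2 + 3x + 1.
Check: f(4) = 173. ✓

f(x) = x^3 + 6x^2 + 3x + 1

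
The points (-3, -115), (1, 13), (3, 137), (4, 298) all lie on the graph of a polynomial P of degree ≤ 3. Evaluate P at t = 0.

2

Write P(t) = at^3 + bt^2 + ct + d. Substituting each data point gives a linear system:
  -27a + 9b - 3c + d = -115
  a + b + c + d = 13
  27a + 9b + 3c + d = 137
  64a + 16b + 4c + d = 298
Solving the system yields a = 4, b = 1, c = 6, d = 2.
So P(t) = 4t^3 + t^2 + 6t + 2.
Then P(0) = 2.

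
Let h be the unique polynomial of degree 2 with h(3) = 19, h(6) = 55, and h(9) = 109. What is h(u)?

Write h(u) = au^2 + bu + c. Substituting each data point gives a linear system:
  9a + 3b + c = 19
  36a + 6b + c = 55
  81a + 9b + c = 109
Solving the system yields a = 1, b = 3, c = 1.
So h(u) = u^2 + 3u + 1.
Check: h(3) = 19. ✓

h(u) = u^2 + 3u + 1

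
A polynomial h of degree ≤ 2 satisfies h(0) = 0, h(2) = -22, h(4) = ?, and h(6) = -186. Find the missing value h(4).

On equispaced nodes a degree-2 polynomial has vanishing third forward difference, so
  - h(0) + 3·h(2) - 3·h(4) + h(6) = 0.
Substituting the known values and solving for h(4):
  -3·h(4) = 252
  h(4) = -84.

-84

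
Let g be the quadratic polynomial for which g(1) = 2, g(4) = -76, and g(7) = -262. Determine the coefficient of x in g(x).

Write g(x) = ax^2 + bx + c. Substituting each data point gives a linear system:
  a + b + c = 2
  16a + 4b + c = -76
  49a + 7b + c = -262
Solving the system yields a = -6, b = 4, c = 4.
So g(x) = -6x^2 + 4x + 4.
The coefficient of x is 4.

4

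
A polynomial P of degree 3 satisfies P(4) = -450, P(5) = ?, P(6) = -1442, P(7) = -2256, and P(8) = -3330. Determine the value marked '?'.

-852

The 4 known points determine the degree-3 polynomial uniquely.
Write P(x) = ax^3 + bx^2 + cx + d. Substituting each data point gives a linear system:
  64a + 16b + 4c + d = -450
  216a + 36b + 6c + d = -1442
  343a + 49b + 7c + d = -2256
  512a + 64b + 8c + d = -3330
Solving the system yields a = -6, b = -4, c = 0, d = -2.
So P(x) = -6x³ - 4x² - 2.
Then P(5) = -852.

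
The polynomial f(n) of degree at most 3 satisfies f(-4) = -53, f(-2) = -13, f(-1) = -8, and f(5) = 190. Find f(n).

Using the Lagrange interpolation formula with nodes -4, -2, -1, 5:
  L_0(n) = (n + 2)(n + 1)(n - 5) / -54
  L_1(n) = (n + 4)(n + 1)(n - 5) / 14
  L_2(n) = (n + 4)(n + 2)(n - 5) / -18
  L_3(n) = (n + 4)(n + 2)(n + 1) / 378
Then f(n) = -53·L_0(n) - 13·L_1(n) - 8·L_2(n) + 190·L_3(n).
Expanding and collecting terms gives f(n) = n^3 + 2n^2 + 4n - 5.
Check: f(-2) = -13. ✓

f(n) = n^3 + 2n^2 + 4n - 5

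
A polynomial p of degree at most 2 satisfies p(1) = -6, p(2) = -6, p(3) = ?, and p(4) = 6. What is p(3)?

-2

The 3 known points determine the degree-2 polynomial uniquely.
Write p(s) = as^2 + bs + c. Substituting each data point gives a linear system:
  a + b + c = -6
  4a + 2b + c = -6
  16a + 4b + c = 6
Solving the system yields a = 2, b = -6, c = -2.
So p(s) = 2s^2 - 6s - 2.
Then p(3) = -2.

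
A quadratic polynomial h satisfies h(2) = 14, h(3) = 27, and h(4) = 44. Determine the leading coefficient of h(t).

2

Write h(t) = at^2 + bt + c. Substituting each data point gives a linear system:
  4a + 2b + c = 14
  9a + 3b + c = 27
  16a + 4b + c = 44
Solving the system yields a = 2, b = 3, c = 0.
So h(t) = 2t^2 + 3t.
The leading coefficient is 2.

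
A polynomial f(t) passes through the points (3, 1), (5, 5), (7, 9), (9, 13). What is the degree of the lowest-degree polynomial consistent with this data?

1

Forward differences of the values at t = 3, 5, 7, 9:
  f  : 1  5  9  13
  Δ  : 4  4  4
  Δ^2: 0  0
  Δ^3: 0
The first differences are constant (4) and nonzero, while all higher differences vanish, so the minimal degree is 1.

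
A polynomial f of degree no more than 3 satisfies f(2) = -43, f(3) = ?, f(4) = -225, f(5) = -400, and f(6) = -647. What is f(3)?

On equispaced nodes a degree-3 polynomial has vanishing fourth forward difference, so
  f(2) - 4·f(3) + 6·f(4) - 4·f(5) + f(6) = 0.
Substituting the known values and solving for f(3):
  -4·f(3) = 440
  f(3) = -110.

-110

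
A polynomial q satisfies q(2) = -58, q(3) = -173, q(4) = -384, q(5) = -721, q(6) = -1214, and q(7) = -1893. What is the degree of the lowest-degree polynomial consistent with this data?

Forward differences of the values at x = 2, 3, 4, 5, 6, 7:
  q  : -58  -173  -384  -721  -1214  -1893
  Δ  : -115  -211  -337  -493  -679
  Δ^2: -96  -126  -156  -186
  Δ^3: -30  -30  -30
  Δ^4: 0  0
  Δ^5: 0
The third differences are constant (-30) and nonzero, while all higher differences vanish, so the minimal degree is 3.

3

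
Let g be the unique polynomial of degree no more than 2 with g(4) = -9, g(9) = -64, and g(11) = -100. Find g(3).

Using the Lagrange interpolation formula with nodes 4, 9, 11:
  L_0(s) = (s - 9)(s - 11) / 35
  L_1(s) = (s - 4)(s - 11) / -10
  L_2(s) = (s - 4)(s - 9) / 14
Then g(s) = -9·L_0(s) - 64·L_1(s) - 100·L_2(s).
Expanding and collecting terms gives g(s) = -s² + 2s - 1.
Evaluating at s = 3: g(3) = -4.

-4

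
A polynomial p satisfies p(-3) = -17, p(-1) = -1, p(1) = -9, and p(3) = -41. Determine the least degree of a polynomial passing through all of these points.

Forward differences of the values at u = -3, -1, 1, 3:
  p  : -17  -1  -9  -41
  Δ  : 16  -8  -32
  Δ^2: -24  -24
  Δ^3: 0
The second differences are constant (-24) and nonzero, while all higher differences vanish, so the minimal degree is 2.

2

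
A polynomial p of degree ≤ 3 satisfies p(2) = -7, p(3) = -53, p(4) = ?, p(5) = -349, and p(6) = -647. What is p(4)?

-159

On equispaced nodes a degree-3 polynomial has vanishing fourth forward difference, so
  p(2) - 4·p(3) + 6·p(4) - 4·p(5) + p(6) = 0.
Substituting the known values and solving for p(4):
  6·p(4) = -954
  p(4) = -159.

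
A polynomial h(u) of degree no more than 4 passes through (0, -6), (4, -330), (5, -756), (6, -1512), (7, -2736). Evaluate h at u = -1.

Using the Lagrange interpolation formula with nodes 0, 4, 5, 6, 7:
  L_0(u) = (u - 4)(u - 5)(u - 6)(u - 7) / 840
  L_1(u) = u(u - 5)(u - 6)(u - 7) / -24
  L_2(u) = u(u - 4)(u - 6)(u - 7) / 10
  L_3(u) = u(u - 4)(u - 5)(u - 7) / -12
  L_4(u) = u(u - 4)(u - 5)(u - 6) / 42
Then h(u) = -6·L_0(u) - 330·L_1(u) - 756·L_2(u) - 1512·L_3(u) - 2736·L_4(u).
Expanding and collecting terms gives h(u) = -u⁴ - u³ + u² - 5u - 6.
Evaluating at u = -1: h(-1) = 0.

0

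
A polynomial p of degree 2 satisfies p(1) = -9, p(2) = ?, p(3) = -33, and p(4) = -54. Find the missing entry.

On equispaced nodes a degree-2 polynomial has vanishing third forward difference, so
  - p(1) + 3·p(2) - 3·p(3) + p(4) = 0.
Substituting the known values and solving for p(2):
  3·p(2) = -54
  p(2) = -18.

-18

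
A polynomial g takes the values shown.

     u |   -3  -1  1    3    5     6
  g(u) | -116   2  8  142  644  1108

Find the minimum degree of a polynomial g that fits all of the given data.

3

Divided differences on the nodes -3, -1, 1, 3, 5, 6:
  order 0: -116  2  8  142  644  1108
  order 1: 59  3  67  251  464
  order 2: -14  16  46  71
  order 3: 5  5  5
  order 4: 0  0
  order 5: 0
The order-3 divided differences are all 5 (nonzero) and every higher order vanishes, so the data lies on a polynomial of degree exactly 3.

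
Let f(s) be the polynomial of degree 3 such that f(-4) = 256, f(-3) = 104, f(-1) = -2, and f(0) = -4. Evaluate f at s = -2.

26

Using the Lagrange interpolation formula with nodes -4, -3, -1, 0:
  L_0(s) = (s + 3)(s + 1)s / -12
  L_1(s) = (s + 4)(s + 1)s / 6
  L_2(s) = (s + 4)(s + 3)s / -6
  L_3(s) = (s + 4)(s + 3)(s + 1) / 12
Then f(s) = 256·L_0(s) + 104·L_1(s) - 2·L_2(s) - 4·L_3(s).
Expanding and collecting terms gives f(s) = -4s³ + s² + 3s - 4.
Evaluating at s = -2: f(-2) = 26.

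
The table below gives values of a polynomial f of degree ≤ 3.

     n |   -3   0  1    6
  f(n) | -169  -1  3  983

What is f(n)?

f(n) = 5n^3 - 3n^2 + 2n - 1

Write f(n) = an^3 + bn^2 + cn + d. Substituting each data point gives a linear system:
  -27a + 9b - 3c + d = -169
  d = -1
  a + b + c + d = 3
  216a + 36b + 6c + d = 983
Solving the system yields a = 5, b = -3, c = 2, d = -1.
So f(n) = 5n^3 - 3n^2 + 2n - 1.
Check: f(0) = -1. ✓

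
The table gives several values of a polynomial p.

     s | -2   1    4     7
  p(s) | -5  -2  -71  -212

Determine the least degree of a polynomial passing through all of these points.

Forward differences of the values at s = -2, 1, 4, 7:
  p  : -5  -2  -71  -212
  Δ  : 3  -69  -141
  Δ^2: -72  -72
  Δ^3: 0
The second differences are constant (-72) and nonzero, while all higher differences vanish, so the minimal degree is 2.

2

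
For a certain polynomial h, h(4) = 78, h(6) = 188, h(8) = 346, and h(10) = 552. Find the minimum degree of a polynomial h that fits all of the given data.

Forward differences of the values at t = 4, 6, 8, 10:
  h  : 78  188  346  552
  Δ  : 110  158  206
  Δ^2: 48  48
  Δ^3: 0
The second differences are constant (48) and nonzero, while all higher differences vanish, so the minimal degree is 2.

2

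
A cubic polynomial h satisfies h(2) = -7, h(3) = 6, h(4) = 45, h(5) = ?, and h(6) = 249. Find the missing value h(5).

The 4 known points determine the degree-3 polynomial uniquely.
Write h(x) = ax^3 + bx^2 + cx + d. Substituting each data point gives a linear system:
  8a + 4b + 2c + d = -7
  27a + 9b + 3c + d = 6
  64a + 16b + 4c + d = 45
  216a + 36b + 6c + d = 249
Solving the system yields a = 2, b = -5, c = 0, d = -3.
So h(x) = 2x^3 - 5x^2 - 3.
Then h(5) = 122.

122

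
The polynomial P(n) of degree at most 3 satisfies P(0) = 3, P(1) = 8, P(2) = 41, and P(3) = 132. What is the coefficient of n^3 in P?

5

Write P(n) = an^3 + bn^2 + cn + d. Substituting each data point gives a linear system:
  d = 3
  a + b + c + d = 8
  8a + 4b + 2c + d = 41
  27a + 9b + 3c + d = 132
Solving the system yields a = 5, b = -1, c = 1, d = 3.
So P(n) = 5n^3 - n^2 + n + 3.
The leading coefficient is 5.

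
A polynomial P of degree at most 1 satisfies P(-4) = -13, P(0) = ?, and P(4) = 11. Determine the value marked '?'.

The 2 known points determine the degree-1 polynomial uniquely.
Write P(s) = as + b. Substituting each data point gives a linear system:
  -4a + b = -13
  4a + b = 11
Solving the system yields a = 3, b = -1.
So P(s) = 3s - 1.
Then P(0) = -1.

-1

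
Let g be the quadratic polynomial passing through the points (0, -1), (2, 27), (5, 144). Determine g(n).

Using the Lagrange interpolation formula with nodes 0, 2, 5:
  L_0(n) = (n - 2)(n - 5) / 10
  L_1(n) = n(n - 5) / -6
  L_2(n) = n(n - 2) / 15
Then g(n) = -1·L_0(n) + 27·L_1(n) + 144·L_2(n).
Expanding and collecting terms gives g(n) = 5n² + 4n - 1.
Check: g(2) = 27. ✓

g(n) = 5n^2 + 4n - 1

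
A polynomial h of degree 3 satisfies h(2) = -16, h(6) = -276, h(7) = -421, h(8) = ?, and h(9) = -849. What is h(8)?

-610

The 4 known points determine the degree-3 polynomial uniquely.
Write h(s) = as^3 + bs^2 + cs + d. Substituting each data point gives a linear system:
  8a + 4b + 2c + d = -16
  216a + 36b + 6c + d = -276
  343a + 49b + 7c + d = -421
  729a + 81b + 9c + d = -849
Solving the system yields a = -1, b = -1, c = -5, d = 6.
So h(s) = -s^3 - s^2 - 5s + 6.
Then h(8) = -610.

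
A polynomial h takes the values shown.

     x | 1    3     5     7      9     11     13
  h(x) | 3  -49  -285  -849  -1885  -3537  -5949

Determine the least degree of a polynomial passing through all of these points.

3

Forward differences of the values at x = 1, 3, 5, 7, 9, 11, 13:
  h  : 3  -49  -285  -849  -1885  -3537  -5949
  Δ  : -52  -236  -564  -1036  -1652  -2412
  Δ^2: -184  -328  -472  -616  -760
  Δ^3: -144  -144  -144  -144
  Δ^4: 0  0  0
  Δ^5: 0  0
  Δ^6: 0
The third differences are constant (-144) and nonzero, while all higher differences vanish, so the minimal degree is 3.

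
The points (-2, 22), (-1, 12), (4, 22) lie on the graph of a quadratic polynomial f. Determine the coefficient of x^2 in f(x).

Write f(x) = ax^2 + bx + c. Substituting each data point gives a linear system:
  4a - 2b + c = 22
  a - b + c = 12
  16a + 4b + c = 22
Solving the system yields a = 2, b = -4, c = 6.
So f(x) = 2x^2 - 4x + 6.
The leading coefficient is 2.

2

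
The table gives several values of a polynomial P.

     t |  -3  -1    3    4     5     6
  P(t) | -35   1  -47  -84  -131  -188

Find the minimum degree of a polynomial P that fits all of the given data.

2

Divided differences on the nodes -3, -1, 3, 4, 5, 6:
  order 0: -35  1  -47  -84  -131  -188
  order 1: 18  -12  -37  -47  -57
  order 2: -5  -5  -5  -5
  order 3: 0  0  0
  order 4: 0  0
  order 5: 0
The order-2 divided differences are all -5 (nonzero) and every higher order vanishes, so the data lies on a polynomial of degree exactly 2.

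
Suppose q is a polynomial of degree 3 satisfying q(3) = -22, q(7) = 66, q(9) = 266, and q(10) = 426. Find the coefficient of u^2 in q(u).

Write q(u) = au^3 + bu^2 + cu + d. Substituting each data point gives a linear system:
  27a + 9b + 3c + d = -22
  343a + 49b + 7c + d = 66
  729a + 81b + 9c + d = 266
  1000a + 100b + 10c + d = 426
Solving the system yields a = 1, b = -6, c = 3, d = -4.
So q(u) = u^3 - 6u^2 + 3u - 4.
The coefficient of u^2 is -6.

-6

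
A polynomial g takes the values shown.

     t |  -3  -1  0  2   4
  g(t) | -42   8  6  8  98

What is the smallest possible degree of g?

Divided differences on the nodes -3, -1, 0, 2, 4:
  order 0: -42  8  6  8  98
  order 1: 25  -2  1  45
  order 2: -9  1  11
  order 3: 2  2
  order 4: 0
The order-3 divided differences are all 2 (nonzero) and every higher order vanishes, so the data lies on a polynomial of degree exactly 3.

3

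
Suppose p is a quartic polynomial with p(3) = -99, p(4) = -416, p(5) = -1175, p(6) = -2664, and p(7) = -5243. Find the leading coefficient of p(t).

-3

Write p(t) = at^4 + bt^3 + ct^2 + dt + e. Substituting each data point gives a linear system:
  81a + 27b + 9c + 3d + e = -99
  256a + 64b + 16c + 4d + e = -416
  625a + 125b + 25c + 5d + e = -1175
  1296a + 216b + 36c + 6d + e = -2664
  2401a + 343b + 49c + 7d + e = -5243
Solving the system yields a = -3, b = 6, c = -2, d = 0, e = 0.
So p(t) = -3t^4 + 6t^3 - 2t^2.
The leading coefficient is -3.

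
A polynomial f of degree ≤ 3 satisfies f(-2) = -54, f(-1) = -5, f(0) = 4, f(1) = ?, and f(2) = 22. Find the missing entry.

3

On equispaced nodes a degree-3 polynomial has vanishing fourth forward difference, so
  f(-2) - 4·f(-1) + 6·f(0) - 4·f(1) + f(2) = 0.
Substituting the known values and solving for f(1):
  -4·f(1) = -12
  f(1) = 3.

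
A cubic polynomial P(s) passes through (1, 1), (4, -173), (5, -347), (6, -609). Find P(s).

P(s) = -3s^3 + s^2 + 3

Write P(s) = as^3 + bs^2 + cs + d. Substituting each data point gives a linear system:
  a + b + c + d = 1
  64a + 16b + 4c + d = -173
  125a + 25b + 5c + d = -347
  216a + 36b + 6c + d = -609
Solving the system yields a = -3, b = 1, c = 0, d = 3.
So P(s) = -3s^3 + s^2 + 3.
Check: P(6) = -609. ✓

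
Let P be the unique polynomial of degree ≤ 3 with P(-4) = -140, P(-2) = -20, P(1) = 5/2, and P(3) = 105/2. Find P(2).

16

Write P(n) = an^3 + bn^2 + cn + d. Substituting each data point gives a linear system:
  -64a + 16b - 4c + d = -140
  -8a + 4b - 2c + d = -20
  a + b + c + d = 5/2
  27a + 9b + 3c + d = 105/2
Solving the system yields a = 2, b = -1/2, c = 1, d = 0.
So P(n) = 2n³ - (1/2)n² + n.
Then P(2) = 16.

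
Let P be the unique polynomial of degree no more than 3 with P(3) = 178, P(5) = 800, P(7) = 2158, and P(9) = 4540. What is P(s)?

P(s) = 6s^3 + 2s^2 + s - 5

Using the Lagrange interpolation formula with nodes 3, 5, 7, 9:
  L_0(s) = (s - 5)(s - 7)(s - 9) / -48
  L_1(s) = (s - 3)(s - 7)(s - 9) / 16
  L_2(s) = (s - 3)(s - 5)(s - 9) / -16
  L_3(s) = (s - 3)(s - 5)(s - 7) / 48
Then P(s) = 178·L_0(s) + 800·L_1(s) + 2158·L_2(s) + 4540·L_3(s).
Expanding and collecting terms gives P(s) = 6s³ + 2s² + s - 5.
Check: P(5) = 800. ✓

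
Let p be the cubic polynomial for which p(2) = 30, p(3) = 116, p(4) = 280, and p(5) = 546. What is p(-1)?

Using the Lagrange interpolation formula with nodes 2, 3, 4, 5:
  L_0(n) = (n - 3)(n - 4)(n - 5) / -6
  L_1(n) = (n - 2)(n - 4)(n - 5) / 2
  L_2(n) = (n - 2)(n - 3)(n - 5) / -2
  L_3(n) = (n - 2)(n - 3)(n - 4) / 6
Then p(n) = 30·L_0(n) + 116·L_1(n) + 280·L_2(n) + 546·L_3(n).
Expanding and collecting terms gives p(n) = 4n³ + 3n² - 5n - 4.
Evaluating at n = -1: p(-1) = 0.

0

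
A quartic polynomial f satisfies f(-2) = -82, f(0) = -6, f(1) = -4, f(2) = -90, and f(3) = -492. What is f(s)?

Write f(s) = as^4 + bs^3 + cs^2 + ds + e. Substituting each data point gives a linear system:
  16a - 8b + 4c - 2d + e = -82
  e = -6
  a + b + c + d + e = -4
  16a + 8b + 4c + 2d + e = -90
  81a + 27b + 9c + 3d + e = -492
Solving the system yields a = -6, b = -2, c = 4, d = 6, e = -6.
So f(s) = -6s⁴ - 2s³ + 4s² + 6s - 6.
Check: f(-2) = -82. ✓

f(s) = -6s^4 - 2s^3 + 4s^2 + 6s - 6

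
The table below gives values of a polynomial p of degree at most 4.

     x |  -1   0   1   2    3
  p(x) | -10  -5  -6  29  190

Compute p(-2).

Using the Lagrange interpolation formula with nodes -1, 0, 1, 2, 3:
  L_0(x) = x(x - 1)(x - 2)(x - 3) / 24
  L_1(x) = (x + 1)(x - 1)(x - 2)(x - 3) / -6
  L_2(x) = (x + 1)x(x - 2)(x - 3) / 4
  L_3(x) = (x + 1)x(x - 1)(x - 3) / -6
  L_4(x) = (x + 1)x(x - 1)(x - 2) / 24
Then p(x) = -10·L_0(x) - 5·L_1(x) - 6·L_2(x) + 29·L_3(x) + 190·L_4(x).
Expanding and collecting terms gives p(x) = 2x⁴ + 3x³ - 5x² - x - 5.
Evaluating at x = -2: p(-2) = -15.

-15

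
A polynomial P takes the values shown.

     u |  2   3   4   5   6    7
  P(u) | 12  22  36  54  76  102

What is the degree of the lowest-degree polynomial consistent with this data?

Forward differences of the values at u = 2, 3, 4, 5, 6, 7:
  P  : 12  22  36  54  76  102
  Δ  : 10  14  18  22  26
  Δ^2: 4  4  4  4
  Δ^3: 0  0  0
  Δ^4: 0  0
  Δ^5: 0
The second differences are constant (4) and nonzero, while all higher differences vanish, so the minimal degree is 2.

2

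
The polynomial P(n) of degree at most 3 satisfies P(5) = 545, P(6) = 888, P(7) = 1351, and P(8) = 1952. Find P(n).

P(n) = 3n^3 + 6n^2 + 4n

Write P(n) = an^3 + bn^2 + cn + d. Substituting each data point gives a linear system:
  125a + 25b + 5c + d = 545
  216a + 36b + 6c + d = 888
  343a + 49b + 7c + d = 1351
  512a + 64b + 8c + d = 1952
Solving the system yields a = 3, b = 6, c = 4, d = 0.
So P(n) = 3n^3 + 6n^2 + 4n.
Check: P(6) = 888. ✓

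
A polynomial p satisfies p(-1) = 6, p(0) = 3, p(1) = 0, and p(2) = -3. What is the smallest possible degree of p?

Forward differences of the values at s = -1, 0, 1, 2:
  p  : 6  3  0  -3
  Δ  : -3  -3  -3
  Δ^2: 0  0
  Δ^3: 0
The first differences are constant (-3) and nonzero, while all higher differences vanish, so the minimal degree is 1.

1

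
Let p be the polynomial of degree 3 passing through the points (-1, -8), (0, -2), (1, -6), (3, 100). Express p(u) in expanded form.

p(u) = 6u^3 - 5u^2 - 5u - 2

Write p(u) = au^3 + bu^2 + cu + d. Substituting each data point gives a linear system:
  -a + b - c + d = -8
  d = -2
  a + b + c + d = -6
  27a + 9b + 3c + d = 100
Solving the system yields a = 6, b = -5, c = -5, d = -2.
So p(u) = 6u³ - 5u² - 5u - 2.
Check: p(1) = -6. ✓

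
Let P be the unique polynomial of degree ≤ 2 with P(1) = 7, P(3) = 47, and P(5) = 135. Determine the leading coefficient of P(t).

6

Write P(t) = at^2 + bt + c. Substituting each data point gives a linear system:
  a + b + c = 7
  9a + 3b + c = 47
  25a + 5b + c = 135
Solving the system yields a = 6, b = -4, c = 5.
So P(t) = 6t^2 - 4t + 5.
The leading coefficient is 6.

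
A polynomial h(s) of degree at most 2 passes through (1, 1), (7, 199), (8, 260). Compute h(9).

329

Using the Lagrange interpolation formula with nodes 1, 7, 8:
  L_0(s) = (s - 7)(s - 8) / 42
  L_1(s) = (s - 1)(s - 8) / -6
  L_2(s) = (s - 1)(s - 7) / 7
Then h(s) = 1·L_0(s) + 199·L_1(s) + 260·L_2(s).
Expanding and collecting terms gives h(s) = 4s^2 + s - 4.
Evaluating at s = 9: h(9) = 329.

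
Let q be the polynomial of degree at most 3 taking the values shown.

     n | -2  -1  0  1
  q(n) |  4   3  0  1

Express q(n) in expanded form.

Write q(n) = an^3 + bn^2 + cn + d. Substituting each data point gives a linear system:
  -8a + 4b - 2c + d = 4
  -a + b - c + d = 3
  d = 0
  a + b + c + d = 1
Solving the system yields a = 1, b = 2, c = -2, d = 0.
So q(n) = n³ + 2n² - 2n.
Check: q(-2) = 4. ✓

q(n) = n^3 + 2n^2 - 2n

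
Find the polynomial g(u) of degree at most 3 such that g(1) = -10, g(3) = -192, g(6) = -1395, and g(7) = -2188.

g(u) = -6u^3 - 2u^2 - 5u + 3

Using the Lagrange interpolation formula with nodes 1, 3, 6, 7:
  L_0(u) = (u - 3)(u - 6)(u - 7) / -60
  L_1(u) = (u - 1)(u - 6)(u - 7) / 24
  L_2(u) = (u - 1)(u - 3)(u - 7) / -15
  L_3(u) = (u - 1)(u - 3)(u - 6) / 24
Then g(u) = -10·L_0(u) - 192·L_1(u) - 1395·L_2(u) - 2188·L_3(u).
Expanding and collecting terms gives g(u) = -6u^3 - 2u^2 - 5u + 3.
Check: g(3) = -192. ✓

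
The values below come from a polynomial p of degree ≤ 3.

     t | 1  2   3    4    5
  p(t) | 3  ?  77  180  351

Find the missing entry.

The 4 known points determine the degree-3 polynomial uniquely.
Write p(t) = at^3 + bt^2 + ct + d. Substituting each data point gives a linear system:
  a + b + c + d = 3
  27a + 9b + 3c + d = 77
  64a + 16b + 4c + d = 180
  125a + 25b + 5c + d = 351
Solving the system yields a = 3, b = -2, c = 6, d = -4.
So p(t) = 3t^3 - 2t^2 + 6t - 4.
Then p(2) = 24.

24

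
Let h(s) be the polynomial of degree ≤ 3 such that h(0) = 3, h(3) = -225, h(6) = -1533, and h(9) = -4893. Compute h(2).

Forward differences of the values at s = 0, 3, 6, 9:
  h  : 3  -225  -1533  -4893
  Δ  : -228  -1308  -3360
  Δ^2: -1080  -2052
  Δ^3: -972
The third differences are constant, confirming degree 3.
Interpolating (Newton forward form) and evaluating at s = 2 gives h(2) = -77.

-77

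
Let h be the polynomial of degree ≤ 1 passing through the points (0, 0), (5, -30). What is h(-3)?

18

Using the Lagrange interpolation formula with nodes 0, 5:
  L_0(x) = (x - 5) / -5
  L_1(x) = x / 5
Then h(x) = 0·L_0(x) - 30·L_1(x).
Expanding and collecting terms gives h(x) = -6x.
Evaluating at x = -3: h(-3) = 18.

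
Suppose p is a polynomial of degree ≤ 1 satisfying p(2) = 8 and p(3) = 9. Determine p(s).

p(s) = s + 6

Write p(s) = as + b. Substituting each data point gives a linear system:
  2a + b = 8
  3a + b = 9
Solving the system yields a = 1, b = 6.
So p(s) = s + 6.
Check: p(3) = 9. ✓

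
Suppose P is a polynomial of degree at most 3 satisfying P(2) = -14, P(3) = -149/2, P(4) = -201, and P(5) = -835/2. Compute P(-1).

Write P(n) = an^3 + bn^2 + cn + d. Substituting each data point gives a linear system:
  8a + 4b + 2c + d = -14
  27a + 9b + 3c + d = -149/2
  64a + 16b + 4c + d = -201
  125a + 25b + 5c + d = -835/2
Solving the system yields a = -4, b = 3, c = 1/2, d = 5.
So P(n) = -4n³ + 3n² + (1/2)n + 5.
Then P(-1) = 23/2.

23/2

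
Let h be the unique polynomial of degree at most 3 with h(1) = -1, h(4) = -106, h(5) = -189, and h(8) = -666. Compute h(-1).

9

Write h(s) = as^3 + bs^2 + cs + d. Substituting each data point gives a linear system:
  a + b + c + d = -1
  64a + 16b + 4c + d = -106
  125a + 25b + 5c + d = -189
  512a + 64b + 8c + d = -666
Solving the system yields a = -1, b = -2, c = -4, d = 6.
So h(s) = -s³ - 2s² - 4s + 6.
Then h(-1) = 9.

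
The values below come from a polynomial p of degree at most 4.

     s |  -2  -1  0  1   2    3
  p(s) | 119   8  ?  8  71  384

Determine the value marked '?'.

On equispaced nodes a degree-4 polynomial has vanishing fifth forward difference, so
  - p(-2) + 5·p(-1) - 10·p(0) + 10·p(1) - 5·p(2) + p(3) = 0.
Substituting the known values and solving for p(0):
  -10·p(0) = -30
  p(0) = 3.

3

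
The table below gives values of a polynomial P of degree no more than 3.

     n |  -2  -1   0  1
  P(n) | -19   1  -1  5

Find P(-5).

Forward differences of the values at n = -2, -1, 0, 1:
  P  : -19  1  -1  5
  Δ  : 20  -2  6
  Δ^2: -22  8
  Δ^3: 30
The third differences are constant, confirming degree 3.
Interpolating (Newton forward form) and evaluating at n = -5 gives P(-5) = -511.

-511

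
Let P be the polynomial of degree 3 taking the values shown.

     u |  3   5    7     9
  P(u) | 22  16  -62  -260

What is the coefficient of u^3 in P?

Write P(u) = au^3 + bu^2 + cu + d. Substituting each data point gives a linear system:
  27a + 9b + 3c + d = 22
  125a + 25b + 5c + d = 16
  343a + 49b + 7c + d = -62
  729a + 81b + 9c + d = -260
Solving the system yields a = -1, b = 6, c = -2, d = 1.
So P(u) = -u³ + 6u² - 2u + 1.
The leading coefficient is -1.

-1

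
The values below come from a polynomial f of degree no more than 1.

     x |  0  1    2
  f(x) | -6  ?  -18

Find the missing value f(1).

On equispaced nodes a degree-1 polynomial has vanishing second forward difference, so
  f(0) - 2·f(1) + f(2) = 0.
Substituting the known values and solving for f(1):
  -2·f(1) = 24
  f(1) = -12.

-12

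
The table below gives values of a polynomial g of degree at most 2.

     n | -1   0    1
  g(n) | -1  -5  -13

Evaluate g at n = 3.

Write g(n) = an^2 + bn + c. Substituting each data point gives a linear system:
  a - b + c = -1
  c = -5
  a + b + c = -13
Solving the system yields a = -2, b = -6, c = -5.
So g(n) = -2n^2 - 6n - 5.
Then g(3) = -41.

-41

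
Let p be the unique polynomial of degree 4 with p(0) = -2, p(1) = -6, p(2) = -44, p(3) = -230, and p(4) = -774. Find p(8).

Using the Lagrange interpolation formula with nodes 0, 1, 2, 3, 4:
  L_0(u) = (u - 1)(u - 2)(u - 3)(u - 4) / 24
  L_1(u) = u(u - 2)(u - 3)(u - 4) / -6
  L_2(u) = u(u - 1)(u - 3)(u - 4) / 4
  L_3(u) = u(u - 1)(u - 2)(u - 4) / -6
  L_4(u) = u(u - 1)(u - 2)(u - 3) / 24
Then p(u) = -2·L_0(u) - 6·L_1(u) - 44·L_2(u) - 230·L_3(u) - 774·L_4(u).
Expanding and collecting terms gives p(u) = -4u^4 + 5u^3 - 4u^2 - u - 2.
Evaluating at u = 8: p(8) = -14090.

-14090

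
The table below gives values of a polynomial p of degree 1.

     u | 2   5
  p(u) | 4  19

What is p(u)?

p(u) = 5u - 6

Using the Lagrange interpolation formula with nodes 2, 5:
  L_0(u) = (u - 5) / -3
  L_1(u) = (u - 2) / 3
Then p(u) = 4·L_0(u) + 19·L_1(u).
Expanding and collecting terms gives p(u) = 5u - 6.
Check: p(5) = 19. ✓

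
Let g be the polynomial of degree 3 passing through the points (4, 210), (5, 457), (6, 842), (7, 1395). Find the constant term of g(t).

Write g(t) = at^3 + bt^2 + ct + d. Substituting each data point gives a linear system:
  64a + 16b + 4c + d = 210
  125a + 25b + 5c + d = 457
  216a + 36b + 6c + d = 842
  343a + 49b + 7c + d = 1395
Solving the system yields a = 5, b = -6, c = -4, d = 2.
So g(t) = 5t³ - 6t² - 4t + 2.
The constant term is 2.

2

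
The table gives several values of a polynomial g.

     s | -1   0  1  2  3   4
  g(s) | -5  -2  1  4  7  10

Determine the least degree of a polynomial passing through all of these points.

Forward differences of the values at s = -1, 0, 1, 2, 3, 4:
  g  : -5  -2  1  4  7  10
  Δ  : 3  3  3  3  3
  Δ^2: 0  0  0  0
  Δ^3: 0  0  0
  Δ^4: 0  0
  Δ^5: 0
The first differences are constant (3) and nonzero, while all higher differences vanish, so the minimal degree is 1.

1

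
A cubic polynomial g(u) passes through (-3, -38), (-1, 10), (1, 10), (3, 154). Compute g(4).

Using the Lagrange interpolation formula with nodes -3, -1, 1, 3:
  L_0(u) = (u + 1)(u - 1)(u - 3) / -48
  L_1(u) = (u + 3)(u - 1)(u - 3) / 16
  L_2(u) = (u + 3)(u + 1)(u - 3) / -16
  L_3(u) = (u + 3)(u + 1)(u - 1) / 48
Then g(u) = -38·L_0(u) + 10·L_1(u) + 10·L_2(u) + 154·L_3(u).
Expanding and collecting terms gives g(u) = 4u^3 + 6u^2 - 4u + 4.
Evaluating at u = 4: g(4) = 340.

340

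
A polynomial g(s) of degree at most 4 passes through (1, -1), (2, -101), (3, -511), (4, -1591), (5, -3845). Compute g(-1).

-11

Forward differences of the values at s = 1, 2, 3, 4, 5:
  g  : -1  -101  -511  -1591  -3845
  Δ  : -100  -410  -1080  -2254
  Δ^2: -310  -670  -1174
  Δ^3: -360  -504
  Δ^4: -144
The fourth differences are constant, confirming degree 4.
Interpolating (Newton forward form) and evaluating at s = -1 gives g(-1) = -11.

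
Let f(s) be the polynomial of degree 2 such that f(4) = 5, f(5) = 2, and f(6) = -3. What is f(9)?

-30

Using the Lagrange interpolation formula with nodes 4, 5, 6:
  L_0(s) = (s - 5)(s - 6) / 2
  L_1(s) = (s - 4)(s - 6) / -1
  L_2(s) = (s - 4)(s - 5) / 2
Then f(s) = 5·L_0(s) + 2·L_1(s) - 3·L_2(s).
Expanding and collecting terms gives f(s) = -s² + 6s - 3.
Evaluating at s = 9: f(9) = -30.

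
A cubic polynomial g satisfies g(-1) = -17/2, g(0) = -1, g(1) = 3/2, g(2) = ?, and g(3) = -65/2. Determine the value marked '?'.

On equispaced nodes a degree-3 polynomial has vanishing fourth forward difference, so
  g(-1) - 4·g(0) + 6·g(1) - 4·g(2) + g(3) = 0.
Substituting the known values and solving for g(2):
  -4·g(2) = 28
  g(2) = -7.

-7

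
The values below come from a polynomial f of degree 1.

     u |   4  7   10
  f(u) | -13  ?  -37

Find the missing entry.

-25

The 2 known points determine the degree-1 polynomial uniquely.
Write f(u) = au + b. Substituting each data point gives a linear system:
  4a + b = -13
  10a + b = -37
Solving the system yields a = -4, b = 3.
So f(u) = -4u + 3.
Then f(7) = -25.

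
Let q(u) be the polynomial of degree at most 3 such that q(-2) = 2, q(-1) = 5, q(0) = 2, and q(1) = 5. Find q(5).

Write q(u) = au^3 + bu^2 + cu + d. Substituting each data point gives a linear system:
  -8a + 4b - 2c + d = 2
  -a + b - c + d = 5
  d = 2
  a + b + c + d = 5
Solving the system yields a = 2, b = 3, c = -2, d = 2.
So q(u) = 2u^3 + 3u^2 - 2u + 2.
Then q(5) = 317.

317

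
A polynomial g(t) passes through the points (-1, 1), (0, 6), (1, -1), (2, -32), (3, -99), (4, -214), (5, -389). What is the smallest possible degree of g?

Forward differences of the values at t = -1, 0, 1, 2, 3, 4, 5:
  g  : 1  6  -1  -32  -99  -214  -389
  Δ  : 5  -7  -31  -67  -115  -175
  Δ^2: -12  -24  -36  -48  -60
  Δ^3: -12  -12  -12  -12
  Δ^4: 0  0  0
  Δ^5: 0  0
  Δ^6: 0
The third differences are constant (-12) and nonzero, while all higher differences vanish, so the minimal degree is 3.

3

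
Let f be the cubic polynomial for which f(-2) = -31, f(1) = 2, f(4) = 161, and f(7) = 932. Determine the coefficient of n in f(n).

0

Write f(n) = an^3 + bn^2 + cn + d. Substituting each data point gives a linear system:
  -8a + 4b - 2c + d = -31
  a + b + c + d = 2
  64a + 16b + 4c + d = 161
  343a + 49b + 7c + d = 932
Solving the system yields a = 3, b = -2, c = 0, d = 1.
So f(n) = 3n³ - 2n² + 1.
The coefficient of n is 0.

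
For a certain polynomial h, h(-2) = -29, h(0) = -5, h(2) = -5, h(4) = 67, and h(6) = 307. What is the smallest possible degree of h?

Forward differences of the values at n = -2, 0, 2, 4, 6:
  h  : -29  -5  -5  67  307
  Δ  : 24  0  72  240
  Δ^2: -24  72  168
  Δ^3: 96  96
  Δ^4: 0
The third differences are constant (96) and nonzero, while all higher differences vanish, so the minimal degree is 3.

3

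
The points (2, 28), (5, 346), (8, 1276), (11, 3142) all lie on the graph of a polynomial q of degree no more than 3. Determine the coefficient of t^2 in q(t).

4

Write q(t) = at^3 + bt^2 + ct + d. Substituting each data point gives a linear system:
  8a + 4b + 2c + d = 28
  125a + 25b + 5c + d = 346
  512a + 64b + 8c + d = 1276
  1331a + 121b + 11c + d = 3142
Solving the system yields a = 2, b = 4, c = 0, d = -4.
So q(t) = 2t³ + 4t² - 4.
The coefficient of t^2 is 4.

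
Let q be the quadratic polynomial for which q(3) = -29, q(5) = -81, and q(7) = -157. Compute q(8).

-204

Write q(u) = au^2 + bu + c. Substituting each data point gives a linear system:
  9a + 3b + c = -29
  25a + 5b + c = -81
  49a + 7b + c = -157
Solving the system yields a = -3, b = -2, c = 4.
So q(u) = -3u^2 - 2u + 4.
Then q(8) = -204.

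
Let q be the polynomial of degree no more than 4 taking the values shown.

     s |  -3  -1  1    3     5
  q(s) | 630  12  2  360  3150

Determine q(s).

q(s) = 6s^4 - 5s^3 + s^2

Using the Lagrange interpolation formula with nodes -3, -1, 1, 3, 5:
  L_0(s) = (s + 1)(s - 1)(s - 3)(s - 5) / 384
  L_1(s) = (s + 3)(s - 1)(s - 3)(s - 5) / -96
  L_2(s) = (s + 3)(s + 1)(s - 3)(s - 5) / 64
  L_3(s) = (s + 3)(s + 1)(s - 1)(s - 5) / -96
  L_4(s) = (s + 3)(s + 1)(s - 1)(s - 3) / 384
Then q(s) = 630·L_0(s) + 12·L_1(s) + 2·L_2(s) + 360·L_3(s) + 3150·L_4(s).
Expanding and collecting terms gives q(s) = 6s^4 - 5s^3 + s^2.
Check: q(-1) = 12. ✓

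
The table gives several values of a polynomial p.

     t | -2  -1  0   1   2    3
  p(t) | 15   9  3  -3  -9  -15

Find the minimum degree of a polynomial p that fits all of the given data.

Forward differences of the values at t = -2, -1, 0, 1, 2, 3:
  p  : 15  9  3  -3  -9  -15
  Δ  : -6  -6  -6  -6  -6
  Δ^2: 0  0  0  0
  Δ^3: 0  0  0
  Δ^4: 0  0
  Δ^5: 0
The first differences are constant (-6) and nonzero, while all higher differences vanish, so the minimal degree is 1.

1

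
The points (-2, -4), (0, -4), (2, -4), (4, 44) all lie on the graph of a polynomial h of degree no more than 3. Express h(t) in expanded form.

Using the Lagrange interpolation formula with nodes -2, 0, 2, 4:
  L_0(t) = t(t - 2)(t - 4) / -48
  L_1(t) = (t + 2)(t - 2)(t - 4) / 16
  L_2(t) = (t + 2)t(t - 4) / -16
  L_3(t) = (t + 2)t(t - 2) / 48
Then h(t) = -4·L_0(t) - 4·L_1(t) - 4·L_2(t) + 44·L_3(t).
Expanding and collecting terms gives h(t) = t³ - 4t - 4.
Check: h(-2) = -4. ✓

h(t) = t^3 - 4t - 4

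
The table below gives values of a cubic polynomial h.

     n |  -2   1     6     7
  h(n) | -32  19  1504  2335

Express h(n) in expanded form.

Using the Lagrange interpolation formula with nodes -2, 1, 6, 7:
  L_0(n) = (n - 1)(n - 6)(n - 7) / -216
  L_1(n) = (n + 2)(n - 6)(n - 7) / 90
  L_2(n) = (n + 2)(n - 1)(n - 7) / -40
  L_3(n) = (n + 2)(n - 1)(n - 6) / 54
Then h(n) = -32·L_0(n) + 19·L_1(n) + 1504·L_2(n) + 2335·L_3(n).
Expanding and collecting terms gives h(n) = 6n^3 + 5n^2 + 4n + 4.
Check: h(7) = 2335. ✓

h(n) = 6n^3 + 5n^2 + 4n + 4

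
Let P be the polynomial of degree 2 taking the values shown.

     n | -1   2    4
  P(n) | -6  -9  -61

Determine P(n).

P(n) = -5n^2 + 4n + 3

Write P(n) = an^2 + bn + c. Substituting each data point gives a linear system:
  a - b + c = -6
  4a + 2b + c = -9
  16a + 4b + c = -61
Solving the system yields a = -5, b = 4, c = 3.
So P(n) = -5n^2 + 4n + 3.
Check: P(-1) = -6. ✓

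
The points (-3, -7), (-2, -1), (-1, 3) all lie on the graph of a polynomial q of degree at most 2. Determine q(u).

q(u) = -u^2 + u + 5

Using the Lagrange interpolation formula with nodes -3, -2, -1:
  L_0(u) = (u + 2)(u + 1) / 2
  L_1(u) = (u + 3)(u + 1) / -1
  L_2(u) = (u + 3)(u + 2) / 2
Then q(u) = -7·L_0(u) - 1·L_1(u) + 3·L_2(u).
Expanding and collecting terms gives q(u) = -u^2 + u + 5.
Check: q(-2) = -1. ✓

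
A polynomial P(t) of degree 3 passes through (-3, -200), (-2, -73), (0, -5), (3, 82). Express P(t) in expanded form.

P(t) = 5t^3 - 6t^2 + 2t - 5

Write P(t) = at^3 + bt^2 + ct + d. Substituting each data point gives a linear system:
  -27a + 9b - 3c + d = -200
  -8a + 4b - 2c + d = -73
  d = -5
  27a + 9b + 3c + d = 82
Solving the system yields a = 5, b = -6, c = 2, d = -5.
So P(t) = 5t^3 - 6t^2 + 2t - 5.
Check: P(3) = 82. ✓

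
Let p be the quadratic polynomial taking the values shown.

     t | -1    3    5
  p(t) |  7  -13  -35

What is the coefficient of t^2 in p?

Write p(t) = at^2 + bt + c. Substituting each data point gives a linear system:
  a - b + c = 7
  9a + 3b + c = -13
  25a + 5b + c = -35
Solving the system yields a = -1, b = -3, c = 5.
So p(t) = -t² - 3t + 5.
The leading coefficient is -1.

-1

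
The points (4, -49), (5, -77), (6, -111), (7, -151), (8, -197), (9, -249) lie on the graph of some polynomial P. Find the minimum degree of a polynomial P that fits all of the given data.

2

Divided differences on the nodes 4, 5, 6, 7, 8, 9:
  order 0: -49  -77  -111  -151  -197  -249
  order 1: -28  -34  -40  -46  -52
  order 2: -3  -3  -3  -3
  order 3: 0  0  0
  order 4: 0  0
  order 5: 0
The order-2 divided differences are all -3 (nonzero) and every higher order vanishes, so the data lies on a polynomial of degree exactly 2.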